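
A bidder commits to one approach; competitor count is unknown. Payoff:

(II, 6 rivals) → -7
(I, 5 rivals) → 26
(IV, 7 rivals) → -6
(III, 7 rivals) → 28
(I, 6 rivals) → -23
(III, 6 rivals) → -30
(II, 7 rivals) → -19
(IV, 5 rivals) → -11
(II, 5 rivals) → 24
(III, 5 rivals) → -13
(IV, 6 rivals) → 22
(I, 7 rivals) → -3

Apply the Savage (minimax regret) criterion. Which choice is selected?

IV

Column bests: 5 rivals=26, 6 rivals=22, 7 rivals=28.
I regrets: 0, 45, 31 → max 45
II regrets: 2, 29, 47 → max 47
III regrets: 39, 52, 0 → max 52
IV regrets: 37, 0, 34 → max 37
Smallest max regret = 37 → IV.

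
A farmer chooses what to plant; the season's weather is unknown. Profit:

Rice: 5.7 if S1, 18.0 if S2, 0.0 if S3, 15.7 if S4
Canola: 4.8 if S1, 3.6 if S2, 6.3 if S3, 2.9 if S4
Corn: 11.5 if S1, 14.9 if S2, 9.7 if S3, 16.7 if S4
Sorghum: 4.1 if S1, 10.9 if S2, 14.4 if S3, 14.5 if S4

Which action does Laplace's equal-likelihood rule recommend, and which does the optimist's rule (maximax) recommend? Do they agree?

laplace → Corn; maximax → Rice (disagree)

Row averages: Rice=9.85, Canola=4.4, Corn=13.2, Sorghum=10.975
Highest average = 13.2 → Corn.
Row maxima: Rice=18.0, Canola=6.3, Corn=16.7, Sorghum=14.5
Best best-case = 18.0 → Rice.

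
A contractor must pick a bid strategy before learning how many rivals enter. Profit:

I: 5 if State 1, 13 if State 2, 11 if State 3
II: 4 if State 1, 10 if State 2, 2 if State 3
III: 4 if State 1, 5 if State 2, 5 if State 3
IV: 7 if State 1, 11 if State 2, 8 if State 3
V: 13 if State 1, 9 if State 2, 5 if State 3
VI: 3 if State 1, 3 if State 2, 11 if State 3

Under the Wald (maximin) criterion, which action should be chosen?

IV

Row minima: I=5, II=2, III=4, IV=7, V=5, VI=3
Best worst-case = 7 → IV.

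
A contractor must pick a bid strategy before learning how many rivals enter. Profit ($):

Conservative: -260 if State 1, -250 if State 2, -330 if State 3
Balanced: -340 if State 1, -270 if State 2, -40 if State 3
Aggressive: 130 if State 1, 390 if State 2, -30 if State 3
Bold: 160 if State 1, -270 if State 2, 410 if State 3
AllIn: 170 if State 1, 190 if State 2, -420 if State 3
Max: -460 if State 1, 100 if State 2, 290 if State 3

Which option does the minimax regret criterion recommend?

Column bests: State 1=170, State 2=390, State 3=410.
Conservative regrets: 430, 640, 740 → max 740
Balanced regrets: 510, 660, 450 → max 660
Aggressive regrets: 40, 0, 440 → max 440
Bold regrets: 10, 660, 0 → max 660
AllIn regrets: 0, 200, 830 → max 830
Max regrets: 630, 290, 120 → max 630
Smallest max regret = 440 → Aggressive.

Aggressive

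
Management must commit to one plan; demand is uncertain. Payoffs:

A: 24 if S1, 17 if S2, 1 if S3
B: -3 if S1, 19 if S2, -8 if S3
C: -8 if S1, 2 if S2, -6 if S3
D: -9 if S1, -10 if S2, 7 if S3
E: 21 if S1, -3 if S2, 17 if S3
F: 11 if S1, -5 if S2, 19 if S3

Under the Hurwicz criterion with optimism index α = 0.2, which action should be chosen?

A: 0.2·24 + 0.8·1 = 5.6
B: 0.2·19 + 0.8·(-8) = -2.6
C: 0.2·2 + 0.8·(-8) = -6
D: 0.2·7 + 0.8·(-10) = -6.6
E: 0.2·21 + 0.8·(-3) = 1.8
F: 0.2·19 + 0.8·(-5) = -0.2
Highest Hurwicz score = 5.6 → A.

A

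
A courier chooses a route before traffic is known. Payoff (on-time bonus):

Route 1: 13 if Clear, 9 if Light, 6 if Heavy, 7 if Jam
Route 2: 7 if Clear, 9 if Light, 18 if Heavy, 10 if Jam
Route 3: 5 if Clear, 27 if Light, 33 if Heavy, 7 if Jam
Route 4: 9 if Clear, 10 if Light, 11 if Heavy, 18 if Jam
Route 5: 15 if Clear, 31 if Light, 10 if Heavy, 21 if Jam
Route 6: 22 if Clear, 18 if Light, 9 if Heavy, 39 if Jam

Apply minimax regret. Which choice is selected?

Column bests: Clear=22, Light=31, Heavy=33, Jam=39.
Route 1 regrets: 9, 22, 27, 32 → max 32
Route 2 regrets: 15, 22, 15, 29 → max 29
Route 3 regrets: 17, 4, 0, 32 → max 32
Route 4 regrets: 13, 21, 22, 21 → max 22
Route 5 regrets: 7, 0, 23, 18 → max 23
Route 6 regrets: 0, 13, 24, 0 → max 24
Smallest max regret = 22 → Route 4.

Route 4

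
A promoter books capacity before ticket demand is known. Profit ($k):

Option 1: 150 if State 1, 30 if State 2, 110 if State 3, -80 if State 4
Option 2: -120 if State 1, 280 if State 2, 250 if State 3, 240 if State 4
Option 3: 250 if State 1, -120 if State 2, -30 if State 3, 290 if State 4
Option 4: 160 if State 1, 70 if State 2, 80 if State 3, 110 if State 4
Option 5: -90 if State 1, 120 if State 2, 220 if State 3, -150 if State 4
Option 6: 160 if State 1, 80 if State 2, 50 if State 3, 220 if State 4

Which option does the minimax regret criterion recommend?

Option 6

Column bests: State 1=250, State 2=280, State 3=250, State 4=290.
Option 1 regrets: 100, 250, 140, 370 → max 370
Option 2 regrets: 370, 0, 0, 50 → max 370
Option 3 regrets: 0, 400, 280, 0 → max 400
Option 4 regrets: 90, 210, 170, 180 → max 210
Option 5 regrets: 340, 160, 30, 440 → max 440
Option 6 regrets: 90, 200, 200, 70 → max 200
Smallest max regret = 200 → Option 6.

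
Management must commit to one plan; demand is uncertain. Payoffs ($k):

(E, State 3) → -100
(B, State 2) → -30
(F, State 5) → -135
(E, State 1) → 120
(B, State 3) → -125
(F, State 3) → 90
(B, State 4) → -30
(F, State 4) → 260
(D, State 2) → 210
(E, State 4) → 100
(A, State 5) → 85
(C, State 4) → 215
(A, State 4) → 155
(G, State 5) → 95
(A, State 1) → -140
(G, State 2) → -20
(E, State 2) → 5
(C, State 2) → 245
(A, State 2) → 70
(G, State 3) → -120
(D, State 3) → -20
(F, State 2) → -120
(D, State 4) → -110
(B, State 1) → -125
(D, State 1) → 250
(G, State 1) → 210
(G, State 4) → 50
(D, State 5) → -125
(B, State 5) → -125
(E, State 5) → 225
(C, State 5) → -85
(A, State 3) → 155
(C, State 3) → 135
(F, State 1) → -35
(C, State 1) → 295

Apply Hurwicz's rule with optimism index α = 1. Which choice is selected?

A: 1·155 + 0·(-140) = 155
B: 1·(-30) + 0·(-125) = -30
C: 1·295 + 0·(-85) = 295
D: 1·250 + 0·(-125) = 250
E: 1·225 + 0·(-100) = 225
F: 1·260 + 0·(-135) = 260
G: 1·210 + 0·(-120) = 210
Highest Hurwicz score = 295 → C.

C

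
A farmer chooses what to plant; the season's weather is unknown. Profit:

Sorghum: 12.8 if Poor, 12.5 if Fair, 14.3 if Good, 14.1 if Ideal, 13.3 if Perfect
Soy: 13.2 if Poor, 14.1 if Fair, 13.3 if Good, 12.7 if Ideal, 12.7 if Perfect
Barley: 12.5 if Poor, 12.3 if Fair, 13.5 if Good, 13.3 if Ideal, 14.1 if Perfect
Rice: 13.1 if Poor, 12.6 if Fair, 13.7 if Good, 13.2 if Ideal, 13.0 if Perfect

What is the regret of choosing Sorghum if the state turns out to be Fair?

Best payoff under Fair is 14.1.
Regret = 14.1 − 12.5 = 1.6.

1.6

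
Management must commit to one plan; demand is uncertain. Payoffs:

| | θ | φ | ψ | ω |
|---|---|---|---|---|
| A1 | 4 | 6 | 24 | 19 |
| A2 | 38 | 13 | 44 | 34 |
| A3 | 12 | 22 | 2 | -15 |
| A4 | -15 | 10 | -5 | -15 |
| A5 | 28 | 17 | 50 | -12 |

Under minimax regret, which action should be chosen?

A2

Column bests: θ=38, φ=22, ψ=50, ω=34.
A1 regrets: 34, 16, 26, 15 → max 34
A2 regrets: 0, 9, 6, 0 → max 9
A3 regrets: 26, 0, 48, 49 → max 49
A4 regrets: 53, 12, 55, 49 → max 55
A5 regrets: 10, 5, 0, 46 → max 46
Smallest max regret = 9 → A2.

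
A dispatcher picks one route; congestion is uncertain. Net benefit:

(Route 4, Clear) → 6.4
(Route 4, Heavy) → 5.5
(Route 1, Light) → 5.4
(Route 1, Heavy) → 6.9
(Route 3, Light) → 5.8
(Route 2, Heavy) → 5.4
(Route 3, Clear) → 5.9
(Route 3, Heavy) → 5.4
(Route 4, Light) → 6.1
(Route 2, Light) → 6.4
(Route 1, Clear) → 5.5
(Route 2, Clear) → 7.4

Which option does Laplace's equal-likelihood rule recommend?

Route 2

Row averages: Route 1=89/15, Route 2=6.4, Route 3=5.7, Route 4=6
Highest average = 6.4 → Route 2.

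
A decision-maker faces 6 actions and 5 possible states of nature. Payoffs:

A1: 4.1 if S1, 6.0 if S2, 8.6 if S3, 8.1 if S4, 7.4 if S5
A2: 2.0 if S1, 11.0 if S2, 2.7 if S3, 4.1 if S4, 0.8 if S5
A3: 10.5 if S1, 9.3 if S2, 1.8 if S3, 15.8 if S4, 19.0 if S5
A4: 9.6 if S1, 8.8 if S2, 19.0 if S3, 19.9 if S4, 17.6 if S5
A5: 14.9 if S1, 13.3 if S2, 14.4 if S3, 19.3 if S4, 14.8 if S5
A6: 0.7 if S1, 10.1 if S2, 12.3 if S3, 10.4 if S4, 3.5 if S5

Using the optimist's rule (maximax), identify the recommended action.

A4

Row maxima: A1=8.6, A2=11.0, A3=19.0, A4=19.9, A5=19.3, A6=12.3
Best best-case = 19.9 → A4.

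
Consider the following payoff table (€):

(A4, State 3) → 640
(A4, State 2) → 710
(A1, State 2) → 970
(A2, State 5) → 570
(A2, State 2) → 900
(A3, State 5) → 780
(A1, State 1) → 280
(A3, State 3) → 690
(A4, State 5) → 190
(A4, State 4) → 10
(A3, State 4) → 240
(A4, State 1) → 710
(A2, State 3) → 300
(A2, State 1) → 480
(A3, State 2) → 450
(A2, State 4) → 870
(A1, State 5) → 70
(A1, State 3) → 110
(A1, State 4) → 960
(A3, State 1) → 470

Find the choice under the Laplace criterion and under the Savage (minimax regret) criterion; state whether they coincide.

laplace → A2; minimax regret → A2 (agree)

Row averages: A1=478, A2=624, A3=526, A4=452
Highest average = 624 → A2.
Column bests: State 1=710, State 2=970, State 3=690, State 4=960, State 5=780.
A1 regrets: 430, 0, 580, 0, 710 → max 710
A2 regrets: 230, 70, 390, 90, 210 → max 390
A3 regrets: 240, 520, 0, 720, 0 → max 720
A4 regrets: 0, 260, 50, 950, 590 → max 950
Smallest max regret = 390 → A2.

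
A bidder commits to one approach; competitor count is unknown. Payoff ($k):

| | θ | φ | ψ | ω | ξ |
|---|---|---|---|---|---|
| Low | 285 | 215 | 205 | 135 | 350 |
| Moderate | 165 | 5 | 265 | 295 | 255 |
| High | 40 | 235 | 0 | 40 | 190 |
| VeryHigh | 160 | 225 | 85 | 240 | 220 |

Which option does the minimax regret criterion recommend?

Low

Column bests: θ=285, φ=235, ψ=265, ω=295, ξ=350.
Low regrets: 0, 20, 60, 160, 0 → max 160
Moderate regrets: 120, 230, 0, 0, 95 → max 230
High regrets: 245, 0, 265, 255, 160 → max 265
VeryHigh regrets: 125, 10, 180, 55, 130 → max 180
Smallest max regret = 160 → Low.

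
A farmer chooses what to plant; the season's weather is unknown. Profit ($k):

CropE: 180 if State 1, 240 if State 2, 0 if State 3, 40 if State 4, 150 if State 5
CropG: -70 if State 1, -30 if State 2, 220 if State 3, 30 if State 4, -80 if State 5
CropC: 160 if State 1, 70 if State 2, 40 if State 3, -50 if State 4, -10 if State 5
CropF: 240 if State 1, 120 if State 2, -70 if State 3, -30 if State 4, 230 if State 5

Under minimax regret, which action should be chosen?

CropE

Column bests: State 1=240, State 2=240, State 3=220, State 4=40, State 5=230.
CropE regrets: 60, 0, 220, 0, 80 → max 220
CropG regrets: 310, 270, 0, 10, 310 → max 310
CropC regrets: 80, 170, 180, 90, 240 → max 240
CropF regrets: 0, 120, 290, 70, 0 → max 290
Smallest max regret = 220 → CropE.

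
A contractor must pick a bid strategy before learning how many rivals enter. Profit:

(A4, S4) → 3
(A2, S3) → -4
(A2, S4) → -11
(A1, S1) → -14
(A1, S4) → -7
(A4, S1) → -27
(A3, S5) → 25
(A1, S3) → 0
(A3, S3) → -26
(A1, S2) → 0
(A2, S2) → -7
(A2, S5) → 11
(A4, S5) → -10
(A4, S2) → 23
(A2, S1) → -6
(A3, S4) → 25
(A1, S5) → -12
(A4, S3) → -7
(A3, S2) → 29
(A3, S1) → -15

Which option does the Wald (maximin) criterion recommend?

Row minima: A1=-14, A2=-11, A3=-26, A4=-27
Best worst-case = -11 → A2.

A2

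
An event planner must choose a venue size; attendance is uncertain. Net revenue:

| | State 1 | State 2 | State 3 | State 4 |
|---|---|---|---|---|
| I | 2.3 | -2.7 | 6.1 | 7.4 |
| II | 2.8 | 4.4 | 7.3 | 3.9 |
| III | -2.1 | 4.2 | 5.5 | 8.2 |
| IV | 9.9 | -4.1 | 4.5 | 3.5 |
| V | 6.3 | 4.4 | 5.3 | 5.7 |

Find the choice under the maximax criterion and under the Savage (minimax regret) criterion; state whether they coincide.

Row maxima: I=7.4, II=7.3, III=8.2, IV=9.9, V=6.3
Best best-case = 9.9 → IV.
Column bests: State 1=9.9, State 2=4.4, State 3=7.3, State 4=8.2.
I regrets: 7.6, 7.1, 1.2, 0.8 → max 7.6
II regrets: 7.1, 0.0, 0.0, 4.3 → max 7.1
III regrets: 12.0, 0.2, 1.8, 0.0 → max 12.0
IV regrets: 0.0, 8.5, 2.8, 4.7 → max 8.5
V regrets: 3.6, 0.0, 2.0, 2.5 → max 3.6
Smallest max regret = 3.6 → V.

maximax → IV; minimax regret → V (disagree)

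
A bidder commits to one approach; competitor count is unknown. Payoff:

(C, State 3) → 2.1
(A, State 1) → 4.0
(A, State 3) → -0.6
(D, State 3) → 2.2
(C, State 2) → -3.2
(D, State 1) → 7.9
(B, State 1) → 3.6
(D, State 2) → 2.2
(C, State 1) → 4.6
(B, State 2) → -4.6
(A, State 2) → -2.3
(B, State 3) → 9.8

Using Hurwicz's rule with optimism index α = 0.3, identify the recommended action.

D

A: 0.3·4.0 + 0.7·(-2.3) = -0.41
B: 0.3·9.8 + 0.7·(-4.6) = -0.28
C: 0.3·4.6 + 0.7·(-3.2) = -0.86
D: 0.3·7.9 + 0.7·2.2 = 3.91
Highest Hurwicz score = 3.91 → D.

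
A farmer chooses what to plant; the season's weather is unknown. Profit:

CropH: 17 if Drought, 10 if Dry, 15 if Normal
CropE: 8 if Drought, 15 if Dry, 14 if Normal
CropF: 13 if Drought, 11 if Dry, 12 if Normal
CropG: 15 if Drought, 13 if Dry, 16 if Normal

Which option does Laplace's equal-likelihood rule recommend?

CropG

Row averages: CropH=14, CropE=37/3, CropF=12, CropG=44/3
Highest average = 44/3 → CropG.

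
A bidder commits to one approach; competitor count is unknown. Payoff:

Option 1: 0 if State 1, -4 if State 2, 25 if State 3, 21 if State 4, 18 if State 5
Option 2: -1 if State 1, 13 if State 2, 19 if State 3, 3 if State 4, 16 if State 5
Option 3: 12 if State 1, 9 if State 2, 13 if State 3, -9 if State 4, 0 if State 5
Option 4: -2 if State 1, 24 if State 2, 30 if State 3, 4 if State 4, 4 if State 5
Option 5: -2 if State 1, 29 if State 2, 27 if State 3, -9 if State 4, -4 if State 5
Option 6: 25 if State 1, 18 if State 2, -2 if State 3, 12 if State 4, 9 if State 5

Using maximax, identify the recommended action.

Option 4

Row maxima: Option 1=25, Option 2=19, Option 3=13, Option 4=30, Option 5=29, Option 6=25
Best best-case = 30 → Option 4.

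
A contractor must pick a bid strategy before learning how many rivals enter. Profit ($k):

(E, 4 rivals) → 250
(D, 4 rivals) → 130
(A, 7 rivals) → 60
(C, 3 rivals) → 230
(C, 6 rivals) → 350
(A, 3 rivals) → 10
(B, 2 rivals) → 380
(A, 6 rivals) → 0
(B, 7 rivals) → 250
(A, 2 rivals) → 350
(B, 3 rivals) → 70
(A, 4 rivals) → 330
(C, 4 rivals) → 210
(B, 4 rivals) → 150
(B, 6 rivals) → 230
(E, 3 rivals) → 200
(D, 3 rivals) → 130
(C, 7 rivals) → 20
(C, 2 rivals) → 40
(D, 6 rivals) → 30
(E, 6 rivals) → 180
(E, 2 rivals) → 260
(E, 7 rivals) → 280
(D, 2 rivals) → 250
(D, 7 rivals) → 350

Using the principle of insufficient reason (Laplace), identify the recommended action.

E

Row averages: A=150, B=216, C=170, D=178, E=234
Highest average = 234 → E.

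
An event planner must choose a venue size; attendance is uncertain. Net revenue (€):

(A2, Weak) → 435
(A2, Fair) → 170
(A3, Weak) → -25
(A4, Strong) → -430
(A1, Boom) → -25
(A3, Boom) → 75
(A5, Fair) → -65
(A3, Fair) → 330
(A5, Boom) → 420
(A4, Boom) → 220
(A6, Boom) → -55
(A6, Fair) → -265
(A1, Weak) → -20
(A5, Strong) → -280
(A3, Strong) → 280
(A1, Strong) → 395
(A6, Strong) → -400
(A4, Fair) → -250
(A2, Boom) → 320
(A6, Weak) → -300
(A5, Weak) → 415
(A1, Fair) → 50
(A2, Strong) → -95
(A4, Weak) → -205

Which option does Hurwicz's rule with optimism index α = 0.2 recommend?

A1

A1: 0.2·395 + 0.8·(-25) = 59
A2: 0.2·435 + 0.8·(-95) = 11
A3: 0.2·330 + 0.8·(-25) = 46
A4: 0.2·220 + 0.8·(-430) = -300
A5: 0.2·420 + 0.8·(-280) = -140
A6: 0.2·(-55) + 0.8·(-400) = -331
Highest Hurwicz score = 59 → A1.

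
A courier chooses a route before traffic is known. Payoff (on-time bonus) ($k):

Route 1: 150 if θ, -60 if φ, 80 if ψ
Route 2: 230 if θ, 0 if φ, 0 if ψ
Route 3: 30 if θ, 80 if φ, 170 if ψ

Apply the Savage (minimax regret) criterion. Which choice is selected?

Route 1

Column bests: θ=230, φ=80, ψ=170.
Route 1 regrets: 80, 140, 90 → max 140
Route 2 regrets: 0, 80, 170 → max 170
Route 3 regrets: 200, 0, 0 → max 200
Smallest max regret = 140 → Route 1.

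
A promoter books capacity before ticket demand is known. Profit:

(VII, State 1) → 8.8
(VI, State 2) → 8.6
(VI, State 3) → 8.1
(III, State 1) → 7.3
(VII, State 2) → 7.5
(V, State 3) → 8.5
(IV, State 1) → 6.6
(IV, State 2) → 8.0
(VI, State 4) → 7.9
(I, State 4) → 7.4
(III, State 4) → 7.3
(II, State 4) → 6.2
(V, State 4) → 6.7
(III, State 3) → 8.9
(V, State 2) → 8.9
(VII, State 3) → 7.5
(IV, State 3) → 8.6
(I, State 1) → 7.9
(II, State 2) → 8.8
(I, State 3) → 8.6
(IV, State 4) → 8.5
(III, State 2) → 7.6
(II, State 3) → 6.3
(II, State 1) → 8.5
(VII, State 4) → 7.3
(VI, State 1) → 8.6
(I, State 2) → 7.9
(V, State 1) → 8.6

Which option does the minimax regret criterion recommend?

VI

Column bests: State 1=8.8, State 2=8.9, State 3=8.9, State 4=8.5.
I regrets: 0.9, 1.0, 0.3, 1.1 → max 1.1
II regrets: 0.3, 0.1, 2.6, 2.3 → max 2.6
III regrets: 1.5, 1.3, 0.0, 1.2 → max 1.5
IV regrets: 2.2, 0.9, 0.3, 0.0 → max 2.2
V regrets: 0.2, 0.0, 0.4, 1.8 → max 1.8
VI regrets: 0.2, 0.3, 0.8, 0.6 → max 0.8
VII regrets: 0.0, 1.4, 1.4, 1.2 → max 1.4
Smallest max regret = 0.8 → VI.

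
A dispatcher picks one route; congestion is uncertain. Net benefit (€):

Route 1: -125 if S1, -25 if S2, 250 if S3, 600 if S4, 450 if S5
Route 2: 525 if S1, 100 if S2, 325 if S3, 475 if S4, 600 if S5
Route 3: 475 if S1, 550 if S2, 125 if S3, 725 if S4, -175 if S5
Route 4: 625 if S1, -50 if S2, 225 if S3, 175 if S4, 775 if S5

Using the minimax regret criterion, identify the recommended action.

Column bests: S1=625, S2=550, S3=325, S4=725, S5=775.
Route 1 regrets: 750, 575, 75, 125, 325 → max 750
Route 2 regrets: 100, 450, 0, 250, 175 → max 450
Route 3 regrets: 150, 0, 200, 0, 950 → max 950
Route 4 regrets: 0, 600, 100, 550, 0 → max 600
Smallest max regret = 450 → Route 2.

Route 2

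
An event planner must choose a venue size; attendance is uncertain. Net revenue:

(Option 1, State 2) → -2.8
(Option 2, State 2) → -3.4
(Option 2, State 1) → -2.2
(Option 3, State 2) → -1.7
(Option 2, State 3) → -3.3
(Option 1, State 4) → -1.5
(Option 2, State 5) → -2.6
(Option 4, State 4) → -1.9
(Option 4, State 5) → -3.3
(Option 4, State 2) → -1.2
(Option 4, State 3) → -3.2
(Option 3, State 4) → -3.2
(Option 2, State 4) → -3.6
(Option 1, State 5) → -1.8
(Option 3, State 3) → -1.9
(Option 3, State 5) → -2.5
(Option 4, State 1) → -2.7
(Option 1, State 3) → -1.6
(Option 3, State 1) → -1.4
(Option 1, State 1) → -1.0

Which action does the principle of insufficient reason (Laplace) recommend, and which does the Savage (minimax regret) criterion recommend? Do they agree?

laplace → Option 1; minimax regret → Option 1 (agree)

Row averages: Option 1=-1.74, Option 2=-3.02, Option 3=-2.14, Option 4=-2.46
Highest average = -1.74 → Option 1.
Column bests: State 1=-1.0, State 2=-1.2, State 3=-1.6, State 4=-1.5, State 5=-1.8.
Option 1 regrets: 0.0, 1.6, 0.0, 0.0, 0.0 → max 1.6
Option 2 regrets: 1.2, 2.2, 1.7, 2.1, 0.8 → max 2.2
Option 3 regrets: 0.4, 0.5, 0.3, 1.7, 0.7 → max 1.7
Option 4 regrets: 1.7, 0.0, 1.6, 0.4, 1.5 → max 1.7
Smallest max regret = 1.6 → Option 1.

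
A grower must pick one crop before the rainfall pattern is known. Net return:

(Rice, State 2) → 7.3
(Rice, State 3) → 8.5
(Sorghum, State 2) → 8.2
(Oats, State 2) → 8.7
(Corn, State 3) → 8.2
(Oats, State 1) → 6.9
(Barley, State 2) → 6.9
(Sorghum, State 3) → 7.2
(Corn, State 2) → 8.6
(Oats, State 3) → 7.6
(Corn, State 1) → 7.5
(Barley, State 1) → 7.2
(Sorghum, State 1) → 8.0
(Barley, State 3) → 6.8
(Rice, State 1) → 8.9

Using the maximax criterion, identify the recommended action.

Row maxima: Sorghum=8.2, Barley=7.2, Corn=8.6, Rice=8.9, Oats=8.7
Best best-case = 8.9 → Rice.

Rice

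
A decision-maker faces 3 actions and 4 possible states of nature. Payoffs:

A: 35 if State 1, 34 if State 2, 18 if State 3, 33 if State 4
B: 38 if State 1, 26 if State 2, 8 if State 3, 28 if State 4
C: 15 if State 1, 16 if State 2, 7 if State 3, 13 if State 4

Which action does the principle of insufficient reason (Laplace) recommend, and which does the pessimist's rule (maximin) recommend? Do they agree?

Row averages: A=30, B=25, C=12.75
Highest average = 30 → A.
Row minima: A=18, B=8, C=7
Best worst-case = 18 → A.

laplace → A; maximin → A (agree)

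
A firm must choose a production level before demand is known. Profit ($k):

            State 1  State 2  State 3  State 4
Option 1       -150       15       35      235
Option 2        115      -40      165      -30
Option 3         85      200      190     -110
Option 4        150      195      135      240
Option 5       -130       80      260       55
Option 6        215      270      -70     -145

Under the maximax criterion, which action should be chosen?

Option 6

Row maxima: Option 1=235, Option 2=165, Option 3=200, Option 4=240, Option 5=260, Option 6=270
Best best-case = 270 → Option 6.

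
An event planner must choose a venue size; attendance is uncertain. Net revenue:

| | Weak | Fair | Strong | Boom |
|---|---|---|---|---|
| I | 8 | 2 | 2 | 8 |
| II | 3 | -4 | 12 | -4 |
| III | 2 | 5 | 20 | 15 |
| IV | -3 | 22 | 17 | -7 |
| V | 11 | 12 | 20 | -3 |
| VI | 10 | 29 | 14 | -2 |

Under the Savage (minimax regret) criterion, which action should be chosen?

Column bests: Weak=11, Fair=29, Strong=20, Boom=15.
I regrets: 3, 27, 18, 7 → max 27
II regrets: 8, 33, 8, 19 → max 33
III regrets: 9, 24, 0, 0 → max 24
IV regrets: 14, 7, 3, 22 → max 22
V regrets: 0, 17, 0, 18 → max 18
VI regrets: 1, 0, 6, 17 → max 17
Smallest max regret = 17 → VI.

VI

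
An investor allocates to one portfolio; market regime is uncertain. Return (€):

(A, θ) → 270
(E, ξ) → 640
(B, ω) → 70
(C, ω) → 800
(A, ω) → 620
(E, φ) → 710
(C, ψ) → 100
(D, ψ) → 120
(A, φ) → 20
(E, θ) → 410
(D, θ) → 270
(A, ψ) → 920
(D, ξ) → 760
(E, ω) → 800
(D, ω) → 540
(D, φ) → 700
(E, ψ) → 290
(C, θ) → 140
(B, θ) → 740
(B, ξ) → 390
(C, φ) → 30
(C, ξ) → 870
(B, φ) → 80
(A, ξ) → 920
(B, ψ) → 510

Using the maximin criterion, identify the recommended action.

Row minima: A=20, B=70, C=30, D=120, E=290
Best worst-case = 290 → E.

E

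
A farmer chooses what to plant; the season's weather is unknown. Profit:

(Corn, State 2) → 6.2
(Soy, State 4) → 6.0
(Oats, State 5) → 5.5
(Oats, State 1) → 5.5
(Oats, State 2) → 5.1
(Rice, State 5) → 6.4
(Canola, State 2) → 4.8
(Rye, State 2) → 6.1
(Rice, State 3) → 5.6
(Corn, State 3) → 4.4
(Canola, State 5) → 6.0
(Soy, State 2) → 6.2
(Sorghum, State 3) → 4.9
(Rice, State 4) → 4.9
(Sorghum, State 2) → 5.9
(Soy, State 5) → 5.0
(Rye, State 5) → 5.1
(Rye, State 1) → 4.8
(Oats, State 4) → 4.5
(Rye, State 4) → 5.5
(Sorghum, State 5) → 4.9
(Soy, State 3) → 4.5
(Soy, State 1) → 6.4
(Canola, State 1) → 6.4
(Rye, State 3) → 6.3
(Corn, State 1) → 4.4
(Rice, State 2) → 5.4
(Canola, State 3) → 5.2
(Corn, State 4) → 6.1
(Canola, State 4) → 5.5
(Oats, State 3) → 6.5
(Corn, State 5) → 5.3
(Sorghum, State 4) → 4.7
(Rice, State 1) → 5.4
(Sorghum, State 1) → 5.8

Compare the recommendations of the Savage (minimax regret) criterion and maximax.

Column bests: State 1=6.4, State 2=6.2, State 3=6.5, State 4=6.1, State 5=6.4.
Canola regrets: 0.0, 1.4, 1.3, 0.6, 0.4 → max 1.4
Corn regrets: 2.0, 0.0, 2.1, 0.0, 1.1 → max 2.1
Sorghum regrets: 0.6, 0.3, 1.6, 1.4, 1.5 → max 1.6
Oats regrets: 0.9, 1.1, 0.0, 1.6, 0.9 → max 1.6
Rye regrets: 1.6, 0.1, 0.2, 0.6, 1.3 → max 1.6
Rice regrets: 1.0, 0.8, 0.9, 1.2, 0.0 → max 1.2
Soy regrets: 0.0, 0.0, 2.0, 0.1, 1.4 → max 2.0
Smallest max regret = 1.2 → Rice.
Row maxima: Canola=6.4, Corn=6.2, Sorghum=5.9, Oats=6.5, Rye=6.3, Rice=6.4, Soy=6.4
Best best-case = 6.5 → Oats.

minimax regret → Rice; maximax → Oats (disagree)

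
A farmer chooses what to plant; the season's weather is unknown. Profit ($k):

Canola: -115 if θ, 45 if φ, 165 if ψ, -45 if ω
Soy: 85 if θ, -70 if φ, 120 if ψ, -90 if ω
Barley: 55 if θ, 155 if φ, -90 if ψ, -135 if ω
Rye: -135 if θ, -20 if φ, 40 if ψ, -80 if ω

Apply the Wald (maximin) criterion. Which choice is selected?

Row minima: Canola=-115, Soy=-90, Barley=-135, Rye=-135
Best worst-case = -90 → Soy.

Soy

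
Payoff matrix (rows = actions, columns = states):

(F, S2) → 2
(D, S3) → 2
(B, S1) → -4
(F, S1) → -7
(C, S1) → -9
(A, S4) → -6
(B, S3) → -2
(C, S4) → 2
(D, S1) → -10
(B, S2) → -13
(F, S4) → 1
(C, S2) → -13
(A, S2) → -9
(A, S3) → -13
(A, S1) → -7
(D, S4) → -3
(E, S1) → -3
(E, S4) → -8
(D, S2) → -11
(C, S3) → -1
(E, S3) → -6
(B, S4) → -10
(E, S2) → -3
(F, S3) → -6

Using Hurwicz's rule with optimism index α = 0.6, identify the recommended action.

F

A: 0.6·(-6) + 0.4·(-13) = -8.8
B: 0.6·(-2) + 0.4·(-13) = -6.4
C: 0.6·2 + 0.4·(-13) = -4
D: 0.6·2 + 0.4·(-11) = -3.2
E: 0.6·(-3) + 0.4·(-8) = -5
F: 0.6·2 + 0.4·(-7) = -1.6
Highest Hurwicz score = -1.6 → F.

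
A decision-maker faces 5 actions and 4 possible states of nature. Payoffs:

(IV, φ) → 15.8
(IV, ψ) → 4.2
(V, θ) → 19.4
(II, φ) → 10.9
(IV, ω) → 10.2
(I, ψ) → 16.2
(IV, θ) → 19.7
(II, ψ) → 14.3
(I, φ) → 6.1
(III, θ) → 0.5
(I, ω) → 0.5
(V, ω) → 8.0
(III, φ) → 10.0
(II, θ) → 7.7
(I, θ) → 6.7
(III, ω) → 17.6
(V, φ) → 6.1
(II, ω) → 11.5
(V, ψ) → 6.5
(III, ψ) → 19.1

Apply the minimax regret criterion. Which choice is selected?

II

Column bests: θ=19.7, φ=15.8, ψ=19.1, ω=17.6.
I regrets: 13.0, 9.7, 2.9, 17.1 → max 17.1
II regrets: 12.0, 4.9, 4.8, 6.1 → max 12.0
III regrets: 19.2, 5.8, 0.0, 0.0 → max 19.2
IV regrets: 0.0, 0.0, 14.9, 7.4 → max 14.9
V regrets: 0.3, 9.7, 12.6, 9.6 → max 12.6
Smallest max regret = 12.0 → II.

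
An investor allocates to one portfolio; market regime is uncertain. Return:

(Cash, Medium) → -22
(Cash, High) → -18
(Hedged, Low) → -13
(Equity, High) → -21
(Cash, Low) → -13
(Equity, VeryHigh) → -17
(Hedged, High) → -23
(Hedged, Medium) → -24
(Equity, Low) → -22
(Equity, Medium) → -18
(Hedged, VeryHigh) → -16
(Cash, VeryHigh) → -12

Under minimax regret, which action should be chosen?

Column bests: Low=-13, Medium=-18, High=-18, VeryHigh=-12.
Cash regrets: 0, 4, 0, 0 → max 4
Equity regrets: 9, 0, 3, 5 → max 9
Hedged regrets: 0, 6, 5, 4 → max 6
Smallest max regret = 4 → Cash.

Cash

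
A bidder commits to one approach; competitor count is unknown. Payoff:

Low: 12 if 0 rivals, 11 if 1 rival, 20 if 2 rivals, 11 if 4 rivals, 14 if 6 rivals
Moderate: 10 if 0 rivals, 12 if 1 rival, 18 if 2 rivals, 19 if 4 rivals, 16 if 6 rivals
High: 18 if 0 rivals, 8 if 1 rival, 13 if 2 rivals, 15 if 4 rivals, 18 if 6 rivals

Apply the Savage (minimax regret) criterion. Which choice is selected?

High

Column bests: 0 rivals=18, 1 rival=12, 2 rivals=20, 4 rivals=19, 6 rivals=18.
Low regrets: 6, 1, 0, 8, 4 → max 8
Moderate regrets: 8, 0, 2, 0, 2 → max 8
High regrets: 0, 4, 7, 4, 0 → max 7
Smallest max regret = 7 → High.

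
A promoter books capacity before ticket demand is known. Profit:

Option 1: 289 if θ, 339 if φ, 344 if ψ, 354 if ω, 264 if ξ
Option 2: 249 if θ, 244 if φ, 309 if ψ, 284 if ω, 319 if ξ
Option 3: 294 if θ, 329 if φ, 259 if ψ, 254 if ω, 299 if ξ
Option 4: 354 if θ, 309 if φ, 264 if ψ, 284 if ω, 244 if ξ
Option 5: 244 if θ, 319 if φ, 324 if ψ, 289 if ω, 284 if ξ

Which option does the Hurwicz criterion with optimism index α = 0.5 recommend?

Option 1: 0.5·354 + 0.5·264 = 309
Option 2: 0.5·319 + 0.5·244 = 281.5
Option 3: 0.5·329 + 0.5·254 = 291.5
Option 4: 0.5·354 + 0.5·244 = 299
Option 5: 0.5·324 + 0.5·244 = 284
Highest Hurwicz score = 309 → Option 1.

Option 1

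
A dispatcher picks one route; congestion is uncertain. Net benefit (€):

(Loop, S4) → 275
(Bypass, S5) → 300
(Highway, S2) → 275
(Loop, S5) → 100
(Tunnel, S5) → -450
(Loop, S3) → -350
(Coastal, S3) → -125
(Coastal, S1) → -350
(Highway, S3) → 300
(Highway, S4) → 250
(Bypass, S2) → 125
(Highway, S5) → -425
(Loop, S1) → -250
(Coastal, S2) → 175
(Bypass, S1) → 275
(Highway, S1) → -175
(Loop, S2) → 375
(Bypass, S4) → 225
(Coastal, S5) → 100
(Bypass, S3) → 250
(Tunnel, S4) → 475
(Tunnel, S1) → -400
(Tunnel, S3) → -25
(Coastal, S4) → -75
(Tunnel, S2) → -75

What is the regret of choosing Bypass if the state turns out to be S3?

50

Best payoff under S3 is 300.
Regret = 300 − 250 = 50.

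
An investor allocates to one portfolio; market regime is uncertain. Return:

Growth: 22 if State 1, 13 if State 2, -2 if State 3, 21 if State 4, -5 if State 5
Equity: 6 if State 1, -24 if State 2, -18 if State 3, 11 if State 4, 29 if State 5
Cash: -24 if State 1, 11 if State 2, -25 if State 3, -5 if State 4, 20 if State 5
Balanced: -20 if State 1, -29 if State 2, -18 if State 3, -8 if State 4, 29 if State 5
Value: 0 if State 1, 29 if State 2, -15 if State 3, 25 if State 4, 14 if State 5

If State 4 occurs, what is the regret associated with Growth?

4

Best payoff under State 4 is 25.
Regret = 25 − 21 = 4.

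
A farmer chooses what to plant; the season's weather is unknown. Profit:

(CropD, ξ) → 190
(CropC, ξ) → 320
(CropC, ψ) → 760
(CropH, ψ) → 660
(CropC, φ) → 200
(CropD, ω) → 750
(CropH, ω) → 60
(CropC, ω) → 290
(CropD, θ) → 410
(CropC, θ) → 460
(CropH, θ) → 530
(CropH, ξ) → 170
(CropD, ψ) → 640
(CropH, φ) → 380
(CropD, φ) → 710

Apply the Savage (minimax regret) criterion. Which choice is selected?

Column bests: θ=530, φ=710, ψ=760, ω=750, ξ=320.
CropC regrets: 70, 510, 0, 460, 0 → max 510
CropD regrets: 120, 0, 120, 0, 130 → max 130
CropH regrets: 0, 330, 100, 690, 150 → max 690
Smallest max regret = 130 → CropD.

CropD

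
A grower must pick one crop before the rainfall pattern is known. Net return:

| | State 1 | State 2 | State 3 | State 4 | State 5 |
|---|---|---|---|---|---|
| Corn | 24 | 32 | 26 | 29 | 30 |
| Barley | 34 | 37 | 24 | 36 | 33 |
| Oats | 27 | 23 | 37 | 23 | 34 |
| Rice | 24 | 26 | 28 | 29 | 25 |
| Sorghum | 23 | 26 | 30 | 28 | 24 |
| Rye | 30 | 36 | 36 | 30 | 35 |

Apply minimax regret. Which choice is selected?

Column bests: State 1=34, State 2=37, State 3=37, State 4=36, State 5=35.
Corn regrets: 10, 5, 11, 7, 5 → max 11
Barley regrets: 0, 0, 13, 0, 2 → max 13
Oats regrets: 7, 14, 0, 13, 1 → max 14
Rice regrets: 10, 11, 9, 7, 10 → max 11
Sorghum regrets: 11, 11, 7, 8, 11 → max 11
Rye regrets: 4, 1, 1, 6, 0 → max 6
Smallest max regret = 6 → Rye.

Rye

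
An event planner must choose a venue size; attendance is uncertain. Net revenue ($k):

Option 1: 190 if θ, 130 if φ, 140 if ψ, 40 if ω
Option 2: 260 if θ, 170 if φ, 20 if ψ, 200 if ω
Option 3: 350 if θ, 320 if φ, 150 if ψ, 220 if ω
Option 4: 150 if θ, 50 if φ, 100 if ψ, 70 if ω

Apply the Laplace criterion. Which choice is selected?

Option 3

Row averages: Option 1=125, Option 2=162.5, Option 3=260, Option 4=92.5
Highest average = 260 → Option 3.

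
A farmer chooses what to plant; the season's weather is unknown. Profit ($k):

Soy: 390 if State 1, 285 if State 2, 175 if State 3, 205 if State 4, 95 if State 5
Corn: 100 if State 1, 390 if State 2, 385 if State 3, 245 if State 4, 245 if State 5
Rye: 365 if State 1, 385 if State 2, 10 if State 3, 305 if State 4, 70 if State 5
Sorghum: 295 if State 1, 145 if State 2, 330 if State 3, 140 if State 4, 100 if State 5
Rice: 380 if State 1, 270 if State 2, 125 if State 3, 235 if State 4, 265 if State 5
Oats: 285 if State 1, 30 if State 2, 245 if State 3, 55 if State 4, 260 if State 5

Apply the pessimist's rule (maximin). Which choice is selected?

Rice

Row minima: Soy=95, Corn=100, Rye=10, Sorghum=100, Rice=125, Oats=30
Best worst-case = 125 → Rice.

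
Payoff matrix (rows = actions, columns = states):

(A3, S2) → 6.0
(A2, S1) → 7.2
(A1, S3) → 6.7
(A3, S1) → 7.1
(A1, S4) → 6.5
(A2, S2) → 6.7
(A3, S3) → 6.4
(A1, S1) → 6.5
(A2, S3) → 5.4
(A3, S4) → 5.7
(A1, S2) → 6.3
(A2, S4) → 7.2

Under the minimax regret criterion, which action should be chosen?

Column bests: S1=7.2, S2=6.7, S3=6.7, S4=7.2.
A1 regrets: 0.7, 0.4, 0.0, 0.7 → max 0.7
A2 regrets: 0.0, 0.0, 1.3, 0.0 → max 1.3
A3 regrets: 0.1, 0.7, 0.3, 1.5 → max 1.5
Smallest max regret = 0.7 → A1.

A1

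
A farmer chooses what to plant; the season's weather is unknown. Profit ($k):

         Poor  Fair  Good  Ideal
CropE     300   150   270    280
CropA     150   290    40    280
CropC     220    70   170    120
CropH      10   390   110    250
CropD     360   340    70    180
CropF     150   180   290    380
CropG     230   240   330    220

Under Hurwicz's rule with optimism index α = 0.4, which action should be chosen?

CropE: 0.4·300 + 0.6·150 = 210
CropA: 0.4·290 + 0.6·40 = 140
CropC: 0.4·220 + 0.6·70 = 130
CropH: 0.4·390 + 0.6·10 = 162
CropD: 0.4·360 + 0.6·70 = 186
CropF: 0.4·380 + 0.6·150 = 242
CropG: 0.4·330 + 0.6·220 = 264
Highest Hurwicz score = 264 → CropG.

CropG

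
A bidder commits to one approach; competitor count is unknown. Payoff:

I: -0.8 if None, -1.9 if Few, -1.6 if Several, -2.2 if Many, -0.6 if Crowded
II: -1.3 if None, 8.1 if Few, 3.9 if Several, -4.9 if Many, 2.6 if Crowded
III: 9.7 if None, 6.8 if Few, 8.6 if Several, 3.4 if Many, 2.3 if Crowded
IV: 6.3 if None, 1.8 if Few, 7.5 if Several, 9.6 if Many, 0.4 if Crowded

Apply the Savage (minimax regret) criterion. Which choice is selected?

Column bests: None=9.7, Few=8.1, Several=8.6, Many=9.6, Crowded=2.6.
I regrets: 10.5, 10.0, 10.2, 11.8, 3.2 → max 11.8
II regrets: 11.0, 0.0, 4.7, 14.5, 0.0 → max 14.5
III regrets: 0.0, 1.3, 0.0, 6.2, 0.3 → max 6.2
IV regrets: 3.4, 6.3, 1.1, 0.0, 2.2 → max 6.3
Smallest max regret = 6.2 → III.

III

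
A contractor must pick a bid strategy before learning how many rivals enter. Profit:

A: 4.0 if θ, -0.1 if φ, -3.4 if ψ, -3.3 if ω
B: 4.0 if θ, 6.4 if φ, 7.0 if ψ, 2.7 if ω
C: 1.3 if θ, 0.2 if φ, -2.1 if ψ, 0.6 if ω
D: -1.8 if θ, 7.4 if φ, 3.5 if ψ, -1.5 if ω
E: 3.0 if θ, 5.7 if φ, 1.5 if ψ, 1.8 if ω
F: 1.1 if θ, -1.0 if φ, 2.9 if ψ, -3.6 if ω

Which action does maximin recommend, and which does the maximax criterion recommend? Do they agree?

Row minima: A=-3.4, B=2.7, C=-2.1, D=-1.8, E=1.5, F=-3.6
Best worst-case = 2.7 → B.
Row maxima: A=4.0, B=7.0, C=1.3, D=7.4, E=5.7, F=2.9
Best best-case = 7.4 → D.

maximin → B; maximax → D (disagree)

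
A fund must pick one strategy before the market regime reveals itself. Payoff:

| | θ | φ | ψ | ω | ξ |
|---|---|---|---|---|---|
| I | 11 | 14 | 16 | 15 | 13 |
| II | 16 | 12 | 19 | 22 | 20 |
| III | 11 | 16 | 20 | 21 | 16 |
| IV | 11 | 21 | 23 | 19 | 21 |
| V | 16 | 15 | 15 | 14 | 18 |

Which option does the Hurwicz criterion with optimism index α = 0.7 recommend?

IV

I: 0.7·16 + 0.3·11 = 14.5
II: 0.7·22 + 0.3·12 = 19
III: 0.7·21 + 0.3·11 = 18
IV: 0.7·23 + 0.3·11 = 19.4
V: 0.7·18 + 0.3·14 = 16.8
Highest Hurwicz score = 19.4 → IV.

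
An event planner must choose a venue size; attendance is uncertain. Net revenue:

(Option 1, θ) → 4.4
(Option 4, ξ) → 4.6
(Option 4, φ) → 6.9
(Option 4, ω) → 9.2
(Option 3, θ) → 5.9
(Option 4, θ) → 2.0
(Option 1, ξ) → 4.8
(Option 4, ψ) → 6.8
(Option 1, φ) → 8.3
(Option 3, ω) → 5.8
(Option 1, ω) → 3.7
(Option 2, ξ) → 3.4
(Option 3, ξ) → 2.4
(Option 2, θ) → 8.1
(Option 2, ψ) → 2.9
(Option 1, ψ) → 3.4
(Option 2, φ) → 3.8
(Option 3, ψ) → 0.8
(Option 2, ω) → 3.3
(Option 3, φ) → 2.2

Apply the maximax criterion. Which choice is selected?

Option 4

Row maxima: Option 1=8.3, Option 2=8.1, Option 3=5.9, Option 4=9.2
Best best-case = 9.2 → Option 4.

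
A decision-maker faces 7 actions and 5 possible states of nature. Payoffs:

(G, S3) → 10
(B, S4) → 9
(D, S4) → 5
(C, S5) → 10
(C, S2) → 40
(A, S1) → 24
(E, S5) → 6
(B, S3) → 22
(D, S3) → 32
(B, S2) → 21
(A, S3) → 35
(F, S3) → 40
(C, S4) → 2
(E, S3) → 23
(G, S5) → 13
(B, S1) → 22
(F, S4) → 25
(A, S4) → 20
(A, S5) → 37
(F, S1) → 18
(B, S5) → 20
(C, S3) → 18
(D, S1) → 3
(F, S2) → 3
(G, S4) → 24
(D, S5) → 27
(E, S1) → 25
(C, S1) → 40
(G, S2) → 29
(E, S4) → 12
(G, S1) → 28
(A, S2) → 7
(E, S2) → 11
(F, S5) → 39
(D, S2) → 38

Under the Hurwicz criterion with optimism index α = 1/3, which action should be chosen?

A

A: 1/3·37 + 2/3·7 = 17
B: 1/3·22 + 2/3·9 = 40/3
C: 1/3·40 + 2/3·2 = 44/3
D: 1/3·38 + 2/3·3 = 44/3
E: 1/3·25 + 2/3·6 = 37/3
F: 1/3·40 + 2/3·3 = 46/3
G: 1/3·29 + 2/3·10 = 49/3
Highest Hurwicz score = 17 → A.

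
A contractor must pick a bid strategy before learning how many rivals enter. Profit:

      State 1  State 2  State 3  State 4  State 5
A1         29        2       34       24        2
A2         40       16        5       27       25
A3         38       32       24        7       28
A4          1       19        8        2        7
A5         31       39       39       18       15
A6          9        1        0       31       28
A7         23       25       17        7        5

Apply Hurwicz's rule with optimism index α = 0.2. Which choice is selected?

A5

A1: 0.2·34 + 0.8·2 = 8.4
A2: 0.2·40 + 0.8·5 = 12
A3: 0.2·38 + 0.8·7 = 13.2
A4: 0.2·19 + 0.8·1 = 4.6
A5: 0.2·39 + 0.8·15 = 19.8
A6: 0.2·31 + 0.8·0 = 6.2
A7: 0.2·25 + 0.8·5 = 9
Highest Hurwicz score = 19.8 → A5.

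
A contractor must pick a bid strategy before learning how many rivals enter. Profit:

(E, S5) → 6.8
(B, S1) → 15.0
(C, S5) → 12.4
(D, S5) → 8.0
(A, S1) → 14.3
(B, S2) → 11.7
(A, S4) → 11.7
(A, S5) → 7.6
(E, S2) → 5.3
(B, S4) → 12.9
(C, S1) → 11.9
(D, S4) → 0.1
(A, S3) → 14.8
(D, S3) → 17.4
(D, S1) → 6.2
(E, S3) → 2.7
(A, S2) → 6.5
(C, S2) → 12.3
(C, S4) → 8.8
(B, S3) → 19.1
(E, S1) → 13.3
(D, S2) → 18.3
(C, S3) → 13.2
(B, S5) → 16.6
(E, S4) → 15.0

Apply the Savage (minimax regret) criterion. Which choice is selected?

C

Column bests: S1=15.0, S2=18.3, S3=19.1, S4=15.0, S5=16.6.
A regrets: 0.7, 11.8, 4.3, 3.3, 9.0 → max 11.8
B regrets: 0.0, 6.6, 0.0, 2.1, 0.0 → max 6.6
C regrets: 3.1, 6.0, 5.9, 6.2, 4.2 → max 6.2
D regrets: 8.8, 0.0, 1.7, 14.9, 8.6 → max 14.9
E regrets: 1.7, 13.0, 16.4, 0.0, 9.8 → max 16.4
Smallest max regret = 6.2 → C.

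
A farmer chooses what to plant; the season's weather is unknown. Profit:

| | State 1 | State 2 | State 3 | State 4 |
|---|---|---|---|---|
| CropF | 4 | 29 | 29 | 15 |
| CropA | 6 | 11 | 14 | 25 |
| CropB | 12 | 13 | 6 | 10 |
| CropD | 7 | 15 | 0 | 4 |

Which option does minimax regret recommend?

Column bests: State 1=12, State 2=29, State 3=29, State 4=25.
CropF regrets: 8, 0, 0, 10 → max 10
CropA regrets: 6, 18, 15, 0 → max 18
CropB regrets: 0, 16, 23, 15 → max 23
CropD regrets: 5, 14, 29, 21 → max 29
Smallest max regret = 10 → CropF.

CropF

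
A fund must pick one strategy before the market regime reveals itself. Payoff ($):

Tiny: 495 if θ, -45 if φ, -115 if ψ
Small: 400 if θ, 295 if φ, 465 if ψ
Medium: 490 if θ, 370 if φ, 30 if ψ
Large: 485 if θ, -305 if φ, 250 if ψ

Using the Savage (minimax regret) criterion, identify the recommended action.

Column bests: θ=495, φ=370, ψ=465.
Tiny regrets: 0, 415, 580 → max 580
Small regrets: 95, 75, 0 → max 95
Medium regrets: 5, 0, 435 → max 435
Large regrets: 10, 675, 215 → max 675
Smallest max regret = 95 → Small.

Small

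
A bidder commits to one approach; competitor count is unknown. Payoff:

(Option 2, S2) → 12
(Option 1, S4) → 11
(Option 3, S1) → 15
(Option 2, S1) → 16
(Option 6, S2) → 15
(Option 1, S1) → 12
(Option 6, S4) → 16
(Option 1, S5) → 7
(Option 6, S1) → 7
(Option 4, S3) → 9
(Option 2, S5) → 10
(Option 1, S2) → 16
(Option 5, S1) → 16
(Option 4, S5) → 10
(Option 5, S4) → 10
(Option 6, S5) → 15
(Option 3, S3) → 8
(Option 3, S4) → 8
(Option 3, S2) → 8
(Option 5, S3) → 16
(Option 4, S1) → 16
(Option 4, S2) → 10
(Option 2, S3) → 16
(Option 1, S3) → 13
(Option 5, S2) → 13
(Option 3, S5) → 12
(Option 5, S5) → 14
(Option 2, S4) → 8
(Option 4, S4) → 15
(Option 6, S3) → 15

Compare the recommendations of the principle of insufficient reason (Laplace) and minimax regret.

Row averages: Option 1=11.8, Option 2=12.4, Option 3=10.2, Option 4=12, Option 5=13.8, Option 6=13.6
Highest average = 13.8 → Option 5.
Column bests: S1=16, S2=16, S3=16, S4=16, S5=15.
Option 1 regrets: 4, 0, 3, 5, 8 → max 8
Option 2 regrets: 0, 4, 0, 8, 5 → max 8
Option 3 regrets: 1, 8, 8, 8, 3 → max 8
Option 4 regrets: 0, 6, 7, 1, 5 → max 7
Option 5 regrets: 0, 3, 0, 6, 1 → max 6
Option 6 regrets: 9, 1, 1, 0, 0 → max 9
Smallest max regret = 6 → Option 5.

laplace → Option 5; minimax regret → Option 5 (agree)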